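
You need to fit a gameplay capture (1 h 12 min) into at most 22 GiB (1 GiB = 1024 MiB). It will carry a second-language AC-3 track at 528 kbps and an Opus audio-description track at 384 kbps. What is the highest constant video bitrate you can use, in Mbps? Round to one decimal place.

Budget: 22 GiB = 188978.6 Mb.
1 h 12 min = 72 min = 4320 s
Total bitrate budget: 188978.6 Mb / 4320 s = 43.745 Mbps.
Audio total: 528 + 384 = 912 kbps = 0.912 Mbps.
Video: 43.745 − 0.912 = 42.833 Mbps.

42.8 Mbps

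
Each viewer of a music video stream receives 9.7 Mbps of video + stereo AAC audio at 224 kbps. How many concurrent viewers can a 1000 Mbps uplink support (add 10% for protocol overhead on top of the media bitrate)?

91

Audio: 224 kbps = 0.224 Mbps.
Per-viewer media rate: 9.924 Mbps.
On the wire with 10% overhead: 10.916 Mbps.
1000 Mbps = 1,000 Mbps; 1,000 / 10.916 = 91.61 → 91 viewers.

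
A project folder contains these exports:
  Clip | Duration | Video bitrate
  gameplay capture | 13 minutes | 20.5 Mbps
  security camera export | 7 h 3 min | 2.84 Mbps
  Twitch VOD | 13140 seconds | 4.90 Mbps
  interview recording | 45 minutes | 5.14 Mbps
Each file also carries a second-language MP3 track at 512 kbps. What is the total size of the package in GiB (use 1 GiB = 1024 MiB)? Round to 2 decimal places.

Audio: 512 kbps = 0.512 Mbps.
gameplay capture: 21.012 Mbps × 780 s = 16389.4 Mb
security camera export: 3.352 Mbps × 25380 s = 85073.8 Mb
Twitch VOD: 5.412 Mbps × 13140 s = 71113.7 Mb
interview recording: 5.652 Mbps × 2700 s = 15260.4 Mb
Total: 187837.2 Mb = 23479.7 MB.
= 21.87 GiB.

21.87 GiB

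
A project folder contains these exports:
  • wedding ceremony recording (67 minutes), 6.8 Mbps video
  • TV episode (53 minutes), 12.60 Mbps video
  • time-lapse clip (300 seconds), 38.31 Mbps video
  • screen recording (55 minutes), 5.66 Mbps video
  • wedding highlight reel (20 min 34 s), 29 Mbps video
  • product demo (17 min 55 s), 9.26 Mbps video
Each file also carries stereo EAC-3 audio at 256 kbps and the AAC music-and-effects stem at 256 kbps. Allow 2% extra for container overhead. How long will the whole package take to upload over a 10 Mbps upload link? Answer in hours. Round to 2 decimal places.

4.25 hours

Audio total: 256 + 256 = 512 kbps = 0.512 Mbps.
wedding ceremony recording: 7.312 Mbps × 4020 s × 1.02 = 29982.1 Mb
TV episode: 13.112 Mbps × 3180 s × 1.02 = 42530.1 Mb
time-lapse clip: 38.822 Mbps × 300 s × 1.02 = 11879.5 Mb
screen recording: 6.172 Mbps × 3300 s × 1.02 = 20775.0 Mb
wedding highlight reel: 29.512 Mbps × 1234 s × 1.02 = 37146.2 Mb
product demo: 9.772 Mbps × 1075 s × 1.02 = 10715.0 Mb
Total: 153027.9 Mb = 19128.5 MB.
At 10 Mbps: 153027.9 / 10 = 15303 s ≈ 4.25 hours.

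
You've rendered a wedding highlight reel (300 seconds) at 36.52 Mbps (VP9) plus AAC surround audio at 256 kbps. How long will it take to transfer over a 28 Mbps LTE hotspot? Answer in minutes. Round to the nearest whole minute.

7 minutes

Audio: 256 kbps = 0.256 Mbps.
Total bitrate: 36.776 Mbps.
File: 36.776 Mbps × 300 s = 11032.8 Mb.
At 28 Mbps: 11032.8 / 28 = 394.0 s ≈ 6.57 minutes.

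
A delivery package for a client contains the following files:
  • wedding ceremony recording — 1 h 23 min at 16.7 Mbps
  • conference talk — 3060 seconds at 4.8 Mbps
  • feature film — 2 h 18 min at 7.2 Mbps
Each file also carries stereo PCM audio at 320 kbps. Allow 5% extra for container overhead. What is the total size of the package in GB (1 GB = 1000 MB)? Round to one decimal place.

21.4 GB

Audio: 320 kbps = 0.320 Mbps.
wedding ceremony recording: 17.020 Mbps × 4980 s × 1.05 = 88997.6 Mb
conference talk: 5.120 Mbps × 3060 s × 1.05 = 16450.6 Mb
feature film: 7.520 Mbps × 8280 s × 1.05 = 65378.9 Mb
Total: 170827.0 Mb = 21353.4 MB.
= 21.35 GB.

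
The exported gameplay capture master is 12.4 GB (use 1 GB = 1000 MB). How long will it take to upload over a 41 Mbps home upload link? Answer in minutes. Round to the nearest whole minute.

File: 12.4 GB = 99200.0 Mb.
At 41 Mbps: 99200.0 / 41 = 2419.5 s ≈ 40.3 minutes.

40 minutes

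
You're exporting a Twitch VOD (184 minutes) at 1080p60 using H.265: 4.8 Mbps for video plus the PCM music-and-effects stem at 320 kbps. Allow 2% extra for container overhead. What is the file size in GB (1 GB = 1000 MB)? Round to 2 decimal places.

7.21 GB

184 min = 11040 s
Audio: 320 kbps = 0.320 Mbps.
Total bitrate: 4.8 + 0.320 = 5.120 Mbps.
Stream data: 5.120 Mbps × 11040 s = 56524.8 Mb.
With 2% container overhead: ×1.02.
57,655 Mb ÷ 8 = 7,207 MB → 7.207 GB.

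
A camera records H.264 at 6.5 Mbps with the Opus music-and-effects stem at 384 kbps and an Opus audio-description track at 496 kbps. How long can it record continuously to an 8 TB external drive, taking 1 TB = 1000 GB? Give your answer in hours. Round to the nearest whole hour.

Audio total: 384 + 496 = 880 kbps = 0.880 Mbps.
Total bitrate: 6.5 + 0.880 = 7.380 Mbps.
Capacity: 8 TB = 64,000,000 Mb.
Recording time: 64,000,000 / 7.380 = 8,672,087 s ≈ 2,409 hours.

2409 hours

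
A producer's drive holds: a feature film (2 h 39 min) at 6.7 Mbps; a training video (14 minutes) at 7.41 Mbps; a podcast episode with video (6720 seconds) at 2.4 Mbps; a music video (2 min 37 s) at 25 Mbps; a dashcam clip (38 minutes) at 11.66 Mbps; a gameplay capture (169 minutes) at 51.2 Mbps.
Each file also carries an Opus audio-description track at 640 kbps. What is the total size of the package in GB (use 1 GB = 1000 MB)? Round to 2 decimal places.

81.87 GB

Audio: 640 kbps = 0.640 Mbps.
feature film: 7.340 Mbps × 9540 s = 70023.6 Mb
training video: 8.050 Mbps × 840 s = 6762.0 Mb
podcast episode with video: 3.040 Mbps × 6720 s = 20428.8 Mb
music video: 25.640 Mbps × 157 s = 4025.5 Mb
dashcam clip: 12.300 Mbps × 2280 s = 28044.0 Mb
gameplay capture: 51.840 Mbps × 10140 s = 525657.6 Mb
Total: 654941.5 Mb = 81867.7 MB.
= 81.87 GB.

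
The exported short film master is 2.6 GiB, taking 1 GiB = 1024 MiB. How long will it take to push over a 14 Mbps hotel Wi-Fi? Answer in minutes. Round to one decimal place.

26.6 minutes

File: 2.6 GiB = 22333.8 Mb.
At 14 Mbps: 22333.8 / 14 = 1595.3 s ≈ 26.6 minutes.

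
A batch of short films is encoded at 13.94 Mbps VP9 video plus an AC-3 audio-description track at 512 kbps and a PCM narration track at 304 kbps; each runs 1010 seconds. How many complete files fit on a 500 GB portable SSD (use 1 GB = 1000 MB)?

268

Audio total: 512 + 304 = 816 kbps = 0.816 Mbps.
Total bitrate: 14.756 Mbps.
Per item: 14.756 Mbps × 1010 s = 14,904 Mb = 1,863 MB.
Capacity: 500 GB = 4,000,000 Mb; 268.39 items → 268 complete.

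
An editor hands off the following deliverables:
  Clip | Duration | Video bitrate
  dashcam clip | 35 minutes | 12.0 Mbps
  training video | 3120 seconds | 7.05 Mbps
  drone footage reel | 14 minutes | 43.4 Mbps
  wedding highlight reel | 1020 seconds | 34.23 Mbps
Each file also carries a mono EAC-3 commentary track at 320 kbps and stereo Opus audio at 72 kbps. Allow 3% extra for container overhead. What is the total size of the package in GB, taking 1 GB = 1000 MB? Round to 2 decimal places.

15.62 GB

Audio total: 320 + 72 = 392 kbps = 0.392 Mbps.
dashcam clip: 12.392 Mbps × 2100 s × 1.03 = 26803.9 Mb
training video: 7.442 Mbps × 3120 s × 1.03 = 23915.6 Mb
drone footage reel: 43.792 Mbps × 840 s × 1.03 = 37888.8 Mb
wedding highlight reel: 34.622 Mbps × 1020 s × 1.03 = 36373.9 Mb
Total: 124982.2 Mb = 15622.8 MB.
= 15.62 GB.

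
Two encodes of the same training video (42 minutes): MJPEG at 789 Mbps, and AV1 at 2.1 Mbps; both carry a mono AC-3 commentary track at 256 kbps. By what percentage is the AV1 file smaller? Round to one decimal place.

42 min = 2520 s
Audio: 256 kbps = 0.256 Mbps.
MJPEG: 789.256 Mbps × 2520 s = 1988925.1 Mb = 231.541 GiB.
AV1: 2.356 Mbps × 2520 s = 5937.1 Mb = 0.691 GiB.
Reduction: (1 − 0.691/231.541) × 100 = 99.70%.

99.7%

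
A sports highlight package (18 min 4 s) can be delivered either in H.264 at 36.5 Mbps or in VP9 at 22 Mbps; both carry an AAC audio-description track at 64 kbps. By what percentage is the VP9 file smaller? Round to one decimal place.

18 min 4 s = 1084 s
Audio: 64 kbps = 0.064 Mbps.
H.264: 36.564 Mbps × 1084 s = 39635.4 Mb = 4.954 GB.
VP9: 22.064 Mbps × 1084 s = 23917.4 Mb = 2.990 GB.
Reduction: (1 − 2.990/4.954) × 100 = 39.66%.

39.7%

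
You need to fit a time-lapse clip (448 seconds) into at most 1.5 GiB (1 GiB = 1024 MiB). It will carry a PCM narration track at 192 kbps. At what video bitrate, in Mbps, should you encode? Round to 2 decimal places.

28.57 Mbps

Budget: 1.5 GiB = 12884.9 Mb.
Total bitrate budget: 12884.9 Mb / 448 s = 28.761 Mbps.
Audio: 192 kbps = 0.192 Mbps.
Video: 28.761 − 0.192 = 28.569 Mbps.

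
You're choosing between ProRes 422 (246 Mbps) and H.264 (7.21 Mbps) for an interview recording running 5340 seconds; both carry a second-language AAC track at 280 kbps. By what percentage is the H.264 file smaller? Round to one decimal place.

Audio: 280 kbps = 0.280 Mbps.
ProRes 422: 246.280 Mbps × 5340 s = 1315135.2 Mb = 164.392 GB.
H.264: 7.490 Mbps × 5340 s = 39996.6 Mb = 5.000 GB.
Reduction: (1 − 5.000/164.392) × 100 = 96.96%.

97.0%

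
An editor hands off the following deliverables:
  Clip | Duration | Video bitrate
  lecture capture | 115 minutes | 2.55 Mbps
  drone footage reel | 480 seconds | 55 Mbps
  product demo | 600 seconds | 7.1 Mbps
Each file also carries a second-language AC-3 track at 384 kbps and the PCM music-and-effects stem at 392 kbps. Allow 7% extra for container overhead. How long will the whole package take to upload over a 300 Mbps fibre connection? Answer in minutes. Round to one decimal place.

3.2 minutes

Audio total: 384 + 392 = 776 kbps = 0.776 Mbps.
lecture capture: 3.326 Mbps × 6900 s × 1.07 = 24555.9 Mb
drone footage reel: 55.776 Mbps × 480 s × 1.07 = 28646.6 Mb
product demo: 7.876 Mbps × 600 s × 1.07 = 5056.4 Mb
Total: 58258.8 Mb = 7282.4 MB.
At 300 Mbps: 58258.8 / 300 = 194 s ≈ 3.24 minutes.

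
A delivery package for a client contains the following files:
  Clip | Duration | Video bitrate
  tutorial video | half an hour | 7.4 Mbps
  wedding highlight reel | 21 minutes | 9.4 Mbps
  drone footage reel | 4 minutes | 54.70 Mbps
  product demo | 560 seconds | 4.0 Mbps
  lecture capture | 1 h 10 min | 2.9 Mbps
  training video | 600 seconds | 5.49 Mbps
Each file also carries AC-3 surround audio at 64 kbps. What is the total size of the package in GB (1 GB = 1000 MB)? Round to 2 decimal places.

Audio: 64 kbps = 0.064 Mbps.
tutorial video: 7.464 Mbps × 1800 s = 13435.2 Mb
wedding highlight reel: 9.464 Mbps × 1260 s = 11924.6 Mb
drone footage reel: 54.764 Mbps × 240 s = 13143.4 Mb
product demo: 4.064 Mbps × 560 s = 2275.8 Mb
lecture capture: 2.964 Mbps × 4200 s = 12448.8 Mb
training video: 5.554 Mbps × 600 s = 3332.4 Mb
Total: 56560.2 Mb = 7070.0 MB.
= 7.070 GB.

7.07 GB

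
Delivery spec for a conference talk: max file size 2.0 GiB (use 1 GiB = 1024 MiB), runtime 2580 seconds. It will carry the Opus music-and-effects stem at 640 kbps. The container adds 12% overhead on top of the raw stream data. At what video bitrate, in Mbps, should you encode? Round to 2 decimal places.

5.31 Mbps

Budget: 2.0 GiB = 17179.9 Mb.
Stream payload after overhead: 17179.9 / 1.12 = 15339.2 Mb.
Total bitrate budget: 15339.2 Mb / 2580 s = 5.945 Mbps.
Audio: 640 kbps = 0.640 Mbps.
Video: 5.945 − 0.640 = 5.305 Mbps.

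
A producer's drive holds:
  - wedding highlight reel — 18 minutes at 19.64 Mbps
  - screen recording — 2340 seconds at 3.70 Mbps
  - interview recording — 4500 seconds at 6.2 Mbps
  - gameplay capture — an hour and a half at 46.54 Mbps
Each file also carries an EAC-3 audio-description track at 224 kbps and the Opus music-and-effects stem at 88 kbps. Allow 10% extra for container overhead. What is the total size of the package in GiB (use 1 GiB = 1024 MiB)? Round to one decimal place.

Audio total: 224 + 88 = 312 kbps = 0.312 Mbps.
wedding highlight reel: 19.952 Mbps × 1080 s × 1.10 = 23703.0 Mb
screen recording: 4.012 Mbps × 2340 s × 1.10 = 10326.9 Mb
interview recording: 6.512 Mbps × 4500 s × 1.10 = 32234.4 Mb
gameplay capture: 46.852 Mbps × 5400 s × 1.10 = 278300.9 Mb
Total: 344565.1 Mb = 43070.6 MB.
= 40.11 GiB.

40.1 GiB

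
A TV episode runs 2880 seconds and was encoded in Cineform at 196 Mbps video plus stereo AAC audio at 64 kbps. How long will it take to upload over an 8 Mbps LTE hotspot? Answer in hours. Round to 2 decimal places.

19.61 hours

Audio: 64 kbps = 0.064 Mbps.
Total bitrate: 196.064 Mbps.
File: 196.064 Mbps × 2880 s = 564664.3 Mb.
At 8 Mbps: 564664.3 / 8 = 70583.0 s ≈ 19.6 hours.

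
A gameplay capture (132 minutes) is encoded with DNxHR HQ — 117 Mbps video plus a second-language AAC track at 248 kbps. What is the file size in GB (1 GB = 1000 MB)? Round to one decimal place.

116.1 GB

132 min = 7920 s
Audio: 248 kbps = 0.248 Mbps.
Total bitrate: 117 + 0.248 = 117.248 Mbps.
Stream data: 117.248 Mbps × 7920 s = 928604.2 Mb.
928,604 Mb ÷ 8 = 116,076 MB → 116.1 GB.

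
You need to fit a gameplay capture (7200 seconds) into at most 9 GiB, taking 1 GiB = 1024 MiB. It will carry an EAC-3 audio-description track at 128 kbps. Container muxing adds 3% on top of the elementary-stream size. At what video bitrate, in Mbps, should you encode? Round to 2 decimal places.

10.30 Mbps

Budget: 9 GiB = 77309.4 Mb.
Stream payload after overhead: 77309.4 / 1.03 = 75057.7 Mb.
Total bitrate budget: 75057.7 Mb / 7200 s = 10.425 Mbps.
Audio: 128 kbps = 0.128 Mbps.
Video: 10.425 − 0.128 = 10.297 Mbps.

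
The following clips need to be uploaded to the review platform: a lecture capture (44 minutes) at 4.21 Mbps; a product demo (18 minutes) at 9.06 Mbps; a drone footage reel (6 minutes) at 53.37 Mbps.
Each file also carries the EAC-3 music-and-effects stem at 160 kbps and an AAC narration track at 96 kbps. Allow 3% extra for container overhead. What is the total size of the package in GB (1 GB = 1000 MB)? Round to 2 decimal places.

5.30 GB

Audio total: 160 + 96 = 256 kbps = 0.256 Mbps.
lecture capture: 4.466 Mbps × 2640 s × 1.03 = 12143.9 Mb
product demo: 9.316 Mbps × 1080 s × 1.03 = 10363.1 Mb
drone footage reel: 53.626 Mbps × 360 s × 1.03 = 19884.5 Mb
Total: 42391.6 Mb = 5298.9 MB.
= 5.299 GB.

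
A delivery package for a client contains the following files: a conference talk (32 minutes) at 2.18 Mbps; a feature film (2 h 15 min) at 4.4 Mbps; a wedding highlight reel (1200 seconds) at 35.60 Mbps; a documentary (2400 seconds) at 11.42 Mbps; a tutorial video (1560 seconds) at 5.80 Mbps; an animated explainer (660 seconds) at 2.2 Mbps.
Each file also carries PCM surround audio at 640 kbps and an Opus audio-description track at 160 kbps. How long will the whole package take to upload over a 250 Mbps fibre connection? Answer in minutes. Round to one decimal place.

8.9 minutes

Audio total: 640 + 160 = 800 kbps = 0.800 Mbps.
conference talk: 2.980 Mbps × 1920 s = 5721.6 Mb
feature film: 5.200 Mbps × 8100 s = 42120.0 Mb
wedding highlight reel: 36.400 Mbps × 1200 s = 43680.0 Mb
documentary: 12.220 Mbps × 2400 s = 29328.0 Mb
tutorial video: 6.600 Mbps × 1560 s = 10296.0 Mb
animated explainer: 3.000 Mbps × 660 s = 1980.0 Mb
Total: 133125.6 Mb = 16640.7 MB.
At 250 Mbps: 133125.6 / 250 = 533 s ≈ 8.88 minutes.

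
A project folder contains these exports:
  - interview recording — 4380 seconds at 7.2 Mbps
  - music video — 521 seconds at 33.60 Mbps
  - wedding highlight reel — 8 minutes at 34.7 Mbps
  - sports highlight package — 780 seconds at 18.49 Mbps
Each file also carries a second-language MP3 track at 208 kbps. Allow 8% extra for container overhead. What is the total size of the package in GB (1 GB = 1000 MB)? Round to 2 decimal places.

Audio: 208 kbps = 0.208 Mbps.
interview recording: 7.408 Mbps × 4380 s × 1.08 = 35042.8 Mb
music video: 33.808 Mbps × 521 s × 1.08 = 19023.1 Mb
wedding highlight reel: 34.908 Mbps × 480 s × 1.08 = 18096.3 Mb
sports highlight package: 18.698 Mbps × 780 s × 1.08 = 15751.2 Mb
Total: 87913.4 Mb = 10989.2 MB.
= 10.99 GB.

10.99 GB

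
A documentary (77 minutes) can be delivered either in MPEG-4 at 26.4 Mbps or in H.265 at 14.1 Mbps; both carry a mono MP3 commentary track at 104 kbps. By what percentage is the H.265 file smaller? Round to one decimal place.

77 min = 4620 s
Audio: 104 kbps = 0.104 Mbps.
MPEG-4: 26.504 Mbps × 4620 s = 122448.5 Mb = 14.255 GiB.
H.265: 14.204 Mbps × 4620 s = 65622.5 Mb = 7.639 GiB.
Reduction: (1 − 7.639/14.255) × 100 = 46.41%.

46.4%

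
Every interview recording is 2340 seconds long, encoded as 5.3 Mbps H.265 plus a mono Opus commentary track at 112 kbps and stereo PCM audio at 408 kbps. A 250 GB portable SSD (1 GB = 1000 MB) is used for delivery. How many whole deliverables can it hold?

146

Audio total: 112 + 408 = 520 kbps = 0.520 Mbps.
Total bitrate: 5.820 Mbps.
Per item: 5.820 Mbps × 2340 s = 13,619 Mb = 1,702 MB.
Capacity: 250 GB = 2,000,000 Mb; 146.86 items → 146 complete.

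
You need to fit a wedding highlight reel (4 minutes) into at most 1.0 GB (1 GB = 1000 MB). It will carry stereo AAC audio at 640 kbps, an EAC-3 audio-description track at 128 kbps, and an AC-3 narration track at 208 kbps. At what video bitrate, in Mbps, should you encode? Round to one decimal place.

32.4 Mbps

Budget: 1.0 GB = 8000.0 Mb.
4 min = 240 s
Total bitrate budget: 8000.0 Mb / 240 s = 33.333 Mbps.
Audio total: 640 + 128 + 208 = 976 kbps = 0.976 Mbps.
Video: 33.333 − 0.976 = 32.357 Mbps.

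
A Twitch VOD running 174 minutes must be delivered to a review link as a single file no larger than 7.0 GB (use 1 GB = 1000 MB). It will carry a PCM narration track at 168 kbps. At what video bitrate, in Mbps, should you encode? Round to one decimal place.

5.2 Mbps

Budget: 7.0 GB = 56000.0 Mb.
174 min = 10440 s
Total bitrate budget: 56000.0 Mb / 10440 s = 5.364 Mbps.
Audio: 168 kbps = 0.168 Mbps.
Video: 5.364 − 0.168 = 5.196 Mbps.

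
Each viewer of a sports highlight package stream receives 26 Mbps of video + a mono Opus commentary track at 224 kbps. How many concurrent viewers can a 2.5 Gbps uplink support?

Audio: 224 kbps = 0.224 Mbps.
Per-viewer media rate: 26.224 Mbps.
2.5 Gbps = 2,500 Mbps; 2,500 / 26.224 = 95.33 → 95 viewers.

95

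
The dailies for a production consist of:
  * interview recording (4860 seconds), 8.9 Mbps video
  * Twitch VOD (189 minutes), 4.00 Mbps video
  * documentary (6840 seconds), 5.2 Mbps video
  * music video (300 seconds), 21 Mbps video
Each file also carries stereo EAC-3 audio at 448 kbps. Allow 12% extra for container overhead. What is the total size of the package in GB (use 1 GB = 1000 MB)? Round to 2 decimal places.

Audio: 448 kbps = 0.448 Mbps.
interview recording: 9.348 Mbps × 4860 s × 1.12 = 50883.0 Mb
Twitch VOD: 4.448 Mbps × 11340 s × 1.12 = 56493.2 Mb
documentary: 5.648 Mbps × 6840 s × 1.12 = 43268.2 Mb
music video: 21.448 Mbps × 300 s × 1.12 = 7206.5 Mb
Total: 157850.9 Mb = 19731.4 MB.
= 19.73 GB.

19.73 GB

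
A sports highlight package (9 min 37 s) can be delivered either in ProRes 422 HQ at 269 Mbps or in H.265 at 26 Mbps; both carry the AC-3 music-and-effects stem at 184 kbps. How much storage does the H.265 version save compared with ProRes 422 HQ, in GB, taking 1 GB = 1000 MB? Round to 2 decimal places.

9 min 37 s = 577 s
Audio: 184 kbps = 0.184 Mbps.
ProRes 422 HQ: 269.184 Mbps × 577 s = 155319.2 Mb = 19.415 GB.
H.265: 26.184 Mbps × 577 s = 15108.2 Mb = 1.889 GB.
Saving: 19.415 − 1.889 = 17.526 GB.

17.53 GB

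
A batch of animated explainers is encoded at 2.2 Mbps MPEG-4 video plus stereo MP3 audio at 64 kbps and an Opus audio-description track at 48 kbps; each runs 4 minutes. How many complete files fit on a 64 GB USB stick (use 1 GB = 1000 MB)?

4 min = 240 s
Audio total: 64 + 48 = 112 kbps = 0.112 Mbps.
Total bitrate: 2.312 Mbps.
Per item: 2.312 Mbps × 240 s = 554.9 Mb = 69.36 MB.
Capacity: 64 GB = 512,000 Mb; 922.72 items → 922 complete.

922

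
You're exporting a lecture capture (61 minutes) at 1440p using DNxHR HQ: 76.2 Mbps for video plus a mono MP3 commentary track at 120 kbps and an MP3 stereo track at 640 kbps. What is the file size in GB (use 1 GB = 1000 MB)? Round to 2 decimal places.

35.21 GB

61 min = 3660 s
Audio total: 120 + 640 = 760 kbps = 0.760 Mbps.
Total bitrate: 76.2 + 0.760 = 76.960 Mbps.
Stream data: 76.960 Mbps × 3660 s = 281673.6 Mb.
281,674 Mb ÷ 8 = 35,209 MB → 35.21 GB.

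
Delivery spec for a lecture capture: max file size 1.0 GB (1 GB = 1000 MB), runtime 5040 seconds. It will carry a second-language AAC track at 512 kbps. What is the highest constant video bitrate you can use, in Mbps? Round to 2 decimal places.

Budget: 1.0 GB = 8000.0 Mb.
Total bitrate budget: 8000.0 Mb / 5040 s = 1.587 Mbps.
Audio: 512 kbps = 0.512 Mbps.
Video: 1.587 − 0.512 = 1.075 Mbps.

1.08 Mbps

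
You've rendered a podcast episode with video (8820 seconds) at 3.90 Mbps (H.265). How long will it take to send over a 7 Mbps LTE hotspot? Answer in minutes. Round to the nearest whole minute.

File: 3.900 Mbps × 8820 s = 34398.0 Mb.
At 7 Mbps: 34398.0 / 7 = 4914.0 s ≈ 81.9 minutes.

82 minutes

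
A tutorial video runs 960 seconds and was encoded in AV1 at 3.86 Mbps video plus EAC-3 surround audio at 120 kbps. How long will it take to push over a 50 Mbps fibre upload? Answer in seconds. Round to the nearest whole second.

76 seconds

Audio: 120 kbps = 0.120 Mbps.
Total bitrate: 3.980 Mbps.
File: 3.980 Mbps × 960 s = 3820.8 Mb.
At 50 Mbps: 3820.8 / 50 = 76.4 s ≈ 76.4 seconds.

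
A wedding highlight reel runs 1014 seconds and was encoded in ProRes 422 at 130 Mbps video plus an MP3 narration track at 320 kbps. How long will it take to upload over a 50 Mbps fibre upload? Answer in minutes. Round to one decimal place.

Audio: 320 kbps = 0.320 Mbps.
Total bitrate: 130.320 Mbps.
File: 130.320 Mbps × 1014 s = 132144.5 Mb.
At 50 Mbps: 132144.5 / 50 = 2642.9 s ≈ 44 minutes.

44.0 minutes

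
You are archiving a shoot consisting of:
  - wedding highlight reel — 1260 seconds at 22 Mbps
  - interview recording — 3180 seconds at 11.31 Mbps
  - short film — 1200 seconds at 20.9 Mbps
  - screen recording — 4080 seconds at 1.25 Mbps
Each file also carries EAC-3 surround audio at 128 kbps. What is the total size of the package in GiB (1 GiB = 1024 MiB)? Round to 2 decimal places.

11.07 GiB

Audio: 128 kbps = 0.128 Mbps.
wedding highlight reel: 22.128 Mbps × 1260 s = 27881.3 Mb
interview recording: 11.438 Mbps × 3180 s = 36372.8 Mb
short film: 21.028 Mbps × 1200 s = 25233.6 Mb
screen recording: 1.378 Mbps × 4080 s = 5622.2 Mb
Total: 95110.0 Mb = 11888.7 MB.
= 11.07 GiB.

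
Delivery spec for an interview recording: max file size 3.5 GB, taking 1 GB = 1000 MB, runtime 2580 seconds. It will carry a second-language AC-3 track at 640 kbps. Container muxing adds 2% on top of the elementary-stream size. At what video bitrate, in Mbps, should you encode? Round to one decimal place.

Budget: 3.5 GB = 28000.0 Mb.
Stream payload after overhead: 28000.0 / 1.02 = 27451.0 Mb.
Total bitrate budget: 27451.0 Mb / 2580 s = 10.640 Mbps.
Audio: 640 kbps = 0.640 Mbps.
Video: 10.640 − 0.640 = 10.000 Mbps.

10.0 Mbps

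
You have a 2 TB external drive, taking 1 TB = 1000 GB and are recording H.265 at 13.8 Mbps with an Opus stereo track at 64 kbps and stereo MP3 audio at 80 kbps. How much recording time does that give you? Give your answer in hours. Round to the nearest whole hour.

Audio total: 64 + 80 = 144 kbps = 0.144 Mbps.
Total bitrate: 13.8 + 0.144 = 13.944 Mbps.
Capacity: 2 TB = 16,000,000 Mb.
Recording time: 16,000,000 / 13.944 = 1,147,447 s ≈ 319 hours.

319 hours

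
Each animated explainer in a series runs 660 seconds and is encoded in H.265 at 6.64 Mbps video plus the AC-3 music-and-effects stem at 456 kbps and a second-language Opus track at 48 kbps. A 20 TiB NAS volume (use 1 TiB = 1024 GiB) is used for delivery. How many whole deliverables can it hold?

Audio total: 456 + 48 = 504 kbps = 0.504 Mbps.
Total bitrate: 7.144 Mbps.
Per item: 7.144 Mbps × 660 s = 4,715 Mb = 589.4 MB.
Capacity: 20 TiB = 175,921,860 Mb; 37310.79 items → 37310 complete.

37310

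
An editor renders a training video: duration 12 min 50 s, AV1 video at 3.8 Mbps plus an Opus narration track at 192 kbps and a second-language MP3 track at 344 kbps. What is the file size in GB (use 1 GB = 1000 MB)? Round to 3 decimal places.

12 min 50 s = 770 s
Audio total: 192 + 344 = 536 kbps = 0.536 Mbps.
Total bitrate: 3.8 + 0.536 = 4.336 Mbps.
Stream data: 4.336 Mbps × 770 s = 3338.7 Mb.
3,339 Mb ÷ 8 = 417.3 MB → 0.4173 GB.

0.417 GB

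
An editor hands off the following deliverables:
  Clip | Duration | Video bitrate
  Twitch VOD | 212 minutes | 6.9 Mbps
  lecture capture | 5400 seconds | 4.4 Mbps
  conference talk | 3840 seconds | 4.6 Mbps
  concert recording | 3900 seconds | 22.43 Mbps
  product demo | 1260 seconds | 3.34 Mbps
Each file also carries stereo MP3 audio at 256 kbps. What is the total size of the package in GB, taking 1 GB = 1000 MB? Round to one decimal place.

28.5 GB

Audio: 256 kbps = 0.256 Mbps.
Twitch VOD: 7.156 Mbps × 12720 s = 91024.3 Mb
lecture capture: 4.656 Mbps × 5400 s = 25142.4 Mb
conference talk: 4.856 Mbps × 3840 s = 18647.0 Mb
concert recording: 22.686 Mbps × 3900 s = 88475.4 Mb
product demo: 3.596 Mbps × 1260 s = 4531.0 Mb
Total: 227820.1 Mb = 28477.5 MB.
= 28.48 GB.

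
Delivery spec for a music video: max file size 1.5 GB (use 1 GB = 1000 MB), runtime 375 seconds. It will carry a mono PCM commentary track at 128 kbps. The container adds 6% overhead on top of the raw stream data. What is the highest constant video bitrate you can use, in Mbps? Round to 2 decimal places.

Budget: 1.5 GB = 12000.0 Mb.
Stream payload after overhead: 12000.0 / 1.06 = 11320.8 Mb.
Total bitrate budget: 11320.8 Mb / 375 s = 30.189 Mbps.
Audio: 128 kbps = 0.128 Mbps.
Video: 30.189 − 0.128 = 30.061 Mbps.

30.06 Mbps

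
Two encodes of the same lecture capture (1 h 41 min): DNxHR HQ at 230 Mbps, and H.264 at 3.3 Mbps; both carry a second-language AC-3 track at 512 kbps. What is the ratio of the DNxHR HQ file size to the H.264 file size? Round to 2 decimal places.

60.47

1 h 41 min = 101 min = 6060 s
Audio: 512 kbps = 0.512 Mbps.
DNxHR HQ: 230.512 Mbps × 6060 s = 1396902.7 Mb = 174.613 GB.
H.264: 3.812 Mbps × 6060 s = 23100.7 Mb = 2.888 GB.
Ratio: 174.613 / 2.888 = 60.470.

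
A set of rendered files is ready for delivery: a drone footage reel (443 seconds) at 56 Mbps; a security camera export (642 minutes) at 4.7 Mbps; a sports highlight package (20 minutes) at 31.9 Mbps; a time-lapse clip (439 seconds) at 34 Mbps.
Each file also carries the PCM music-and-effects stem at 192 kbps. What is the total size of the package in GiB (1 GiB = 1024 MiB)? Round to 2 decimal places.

31.07 GiB

Audio: 192 kbps = 0.192 Mbps.
drone footage reel: 56.192 Mbps × 443 s = 24893.1 Mb
security camera export: 4.892 Mbps × 38520 s = 188439.8 Mb
sports highlight package: 32.092 Mbps × 1200 s = 38510.4 Mb
time-lapse clip: 34.192 Mbps × 439 s = 15010.3 Mb
Total: 266853.6 Mb = 33356.7 MB.
= 31.07 GiB.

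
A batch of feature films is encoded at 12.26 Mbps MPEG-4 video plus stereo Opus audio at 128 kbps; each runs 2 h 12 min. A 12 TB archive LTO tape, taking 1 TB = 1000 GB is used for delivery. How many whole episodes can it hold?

2 h 12 min = 132 min = 7920 s
Audio: 128 kbps = 0.128 Mbps.
Total bitrate: 12.388 Mbps.
Per item: 12.388 Mbps × 7920 s = 98,113 Mb = 12,264 MB.
Capacity: 12 TB = 96,000,000 Mb; 978.46 items → 978 complete.

978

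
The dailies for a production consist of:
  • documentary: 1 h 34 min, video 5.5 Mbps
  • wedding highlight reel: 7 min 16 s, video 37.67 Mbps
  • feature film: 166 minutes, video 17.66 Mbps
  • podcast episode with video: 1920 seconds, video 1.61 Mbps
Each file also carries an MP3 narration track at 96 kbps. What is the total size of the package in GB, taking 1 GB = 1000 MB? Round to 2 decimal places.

Audio: 96 kbps = 0.096 Mbps.
documentary: 5.596 Mbps × 5640 s = 31561.4 Mb
wedding highlight reel: 37.766 Mbps × 436 s = 16466.0 Mb
feature film: 17.756 Mbps × 9960 s = 176849.8 Mb
podcast episode with video: 1.706 Mbps × 1920 s = 3275.5 Mb
Total: 228152.7 Mb = 28519.1 MB.
= 28.52 GB.

28.52 GB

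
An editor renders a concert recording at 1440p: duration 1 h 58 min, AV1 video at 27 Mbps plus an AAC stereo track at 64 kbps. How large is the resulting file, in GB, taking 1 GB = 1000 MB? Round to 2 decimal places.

23.95 GB

1 h 58 min = 118 min = 7080 s
Audio: 64 kbps = 0.064 Mbps.
Total bitrate: 27 + 0.064 = 27.064 Mbps.
Stream data: 27.064 Mbps × 7080 s = 191613.1 Mb.
191,613 Mb ÷ 8 = 23,952 MB → 23.95 GB.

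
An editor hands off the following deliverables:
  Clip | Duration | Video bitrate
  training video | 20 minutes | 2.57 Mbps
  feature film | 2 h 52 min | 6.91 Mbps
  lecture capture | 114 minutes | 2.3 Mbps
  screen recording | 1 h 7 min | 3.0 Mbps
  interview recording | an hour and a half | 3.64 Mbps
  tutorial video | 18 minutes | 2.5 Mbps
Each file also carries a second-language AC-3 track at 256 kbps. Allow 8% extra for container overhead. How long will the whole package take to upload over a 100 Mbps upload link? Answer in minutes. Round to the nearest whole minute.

24 minutes

Audio: 256 kbps = 0.256 Mbps.
training video: 2.826 Mbps × 1200 s × 1.08 = 3662.5 Mb
feature film: 7.166 Mbps × 10320 s × 1.08 = 79869.4 Mb
lecture capture: 2.556 Mbps × 6840 s × 1.08 = 18881.7 Mb
screen recording: 3.256 Mbps × 4020 s × 1.08 = 14136.2 Mb
interview recording: 3.896 Mbps × 5400 s × 1.08 = 22721.5 Mb
tutorial video: 2.756 Mbps × 1080 s × 1.08 = 3214.6 Mb
Total: 142485.9 Mb = 17810.7 MB.
At 100 Mbps: 142485.9 / 100 = 1425 s ≈ 23.7 minutes.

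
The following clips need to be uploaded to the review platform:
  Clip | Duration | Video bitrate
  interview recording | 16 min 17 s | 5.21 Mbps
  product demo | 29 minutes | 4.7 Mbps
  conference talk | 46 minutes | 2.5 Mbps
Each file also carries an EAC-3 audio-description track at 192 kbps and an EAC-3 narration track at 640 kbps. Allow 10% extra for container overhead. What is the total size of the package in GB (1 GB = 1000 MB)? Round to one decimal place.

Audio total: 192 + 640 = 832 kbps = 0.832 Mbps.
interview recording: 6.042 Mbps × 977 s × 1.10 = 6493.3 Mb
product demo: 5.532 Mbps × 1740 s × 1.10 = 10588.2 Mb
conference talk: 3.332 Mbps × 2760 s × 1.10 = 10116.0 Mb
Total: 27197.5 Mb = 3399.7 MB.
= 3.400 GB.

3.4 GB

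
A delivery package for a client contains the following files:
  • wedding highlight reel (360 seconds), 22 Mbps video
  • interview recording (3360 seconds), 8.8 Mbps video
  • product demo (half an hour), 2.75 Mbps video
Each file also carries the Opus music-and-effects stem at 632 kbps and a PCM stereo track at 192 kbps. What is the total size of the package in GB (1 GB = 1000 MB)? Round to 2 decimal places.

Audio total: 632 + 192 = 824 kbps = 0.824 Mbps.
wedding highlight reel: 22.824 Mbps × 360 s = 8216.6 Mb
interview recording: 9.624 Mbps × 3360 s = 32336.6 Mb
product demo: 3.574 Mbps × 1800 s = 6433.2 Mb
Total: 46986.5 Mb = 5873.3 MB.
= 5.873 GB.

5.87 GB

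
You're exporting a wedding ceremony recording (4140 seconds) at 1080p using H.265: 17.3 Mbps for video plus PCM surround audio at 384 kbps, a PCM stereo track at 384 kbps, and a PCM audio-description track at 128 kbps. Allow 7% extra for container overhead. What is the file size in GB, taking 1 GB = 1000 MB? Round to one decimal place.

Audio total: 384 + 384 + 128 = 896 kbps = 0.896 Mbps.
Total bitrate: 17.3 + 0.896 = 18.196 Mbps.
Stream data: 18.196 Mbps × 4140 s = 75331.4 Mb.
With 7% container overhead: ×1.07.
80,605 Mb ÷ 8 = 10,076 MB → 10.08 GB.

10.1 GB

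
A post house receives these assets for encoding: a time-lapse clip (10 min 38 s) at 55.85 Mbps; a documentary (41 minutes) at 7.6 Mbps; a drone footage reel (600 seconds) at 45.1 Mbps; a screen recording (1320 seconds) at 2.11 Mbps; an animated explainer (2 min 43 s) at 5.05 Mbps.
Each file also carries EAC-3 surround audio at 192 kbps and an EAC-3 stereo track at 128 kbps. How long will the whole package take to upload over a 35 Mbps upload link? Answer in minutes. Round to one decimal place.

41.3 minutes

Audio total: 192 + 128 = 320 kbps = 0.320 Mbps.
time-lapse clip: 56.170 Mbps × 638 s = 35836.5 Mb
documentary: 7.920 Mbps × 2460 s = 19483.2 Mb
drone footage reel: 45.420 Mbps × 600 s = 27252.0 Mb
screen recording: 2.430 Mbps × 1320 s = 3207.6 Mb
animated explainer: 5.370 Mbps × 163 s = 875.3 Mb
Total: 86654.6 Mb = 10831.8 MB.
At 35 Mbps: 86654.6 / 35 = 2476 s ≈ 41.3 minutes.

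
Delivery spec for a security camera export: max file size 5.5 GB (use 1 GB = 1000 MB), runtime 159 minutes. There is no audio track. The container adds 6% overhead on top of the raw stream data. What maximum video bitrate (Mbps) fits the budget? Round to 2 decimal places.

4.35 Mbps

Budget: 5.5 GB = 44000.0 Mb.
Stream payload after overhead: 44000.0 / 1.06 = 41509.4 Mb.
159 min = 9540 s
Total bitrate budget: 41509.4 Mb / 9540 s = 4.351 Mbps.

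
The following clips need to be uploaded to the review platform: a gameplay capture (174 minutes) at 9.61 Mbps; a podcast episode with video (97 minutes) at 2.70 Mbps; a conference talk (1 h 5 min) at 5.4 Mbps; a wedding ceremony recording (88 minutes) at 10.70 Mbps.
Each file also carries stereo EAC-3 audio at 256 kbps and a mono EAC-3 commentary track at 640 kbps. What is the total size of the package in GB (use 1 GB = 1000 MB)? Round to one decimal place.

27.0 GB

Audio total: 256 + 640 = 896 kbps = 0.896 Mbps.
gameplay capture: 10.506 Mbps × 10440 s = 109682.6 Mb
podcast episode with video: 3.596 Mbps × 5820 s = 20928.7 Mb
conference talk: 6.296 Mbps × 3900 s = 24554.4 Mb
wedding ceremony recording: 11.596 Mbps × 5280 s = 61226.9 Mb
Total: 216392.6 Mb = 27049.1 MB.
= 27.05 GB.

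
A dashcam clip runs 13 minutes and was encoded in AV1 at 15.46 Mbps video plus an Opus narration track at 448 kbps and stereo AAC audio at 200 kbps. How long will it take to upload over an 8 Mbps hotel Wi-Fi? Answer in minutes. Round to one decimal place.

26.2 minutes

13 min = 780 s
Audio total: 448 + 200 = 648 kbps = 0.648 Mbps.
Total bitrate: 16.108 Mbps.
File: 16.108 Mbps × 780 s = 12564.2 Mb.
At 8 Mbps: 12564.2 / 8 = 1570.5 s ≈ 26.2 minutes.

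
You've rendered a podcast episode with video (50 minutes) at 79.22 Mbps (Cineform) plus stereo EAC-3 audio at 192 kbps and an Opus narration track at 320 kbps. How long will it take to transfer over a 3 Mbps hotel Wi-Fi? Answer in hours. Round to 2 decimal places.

50 min = 3000 s
Audio total: 192 + 320 = 512 kbps = 0.512 Mbps.
Total bitrate: 79.732 Mbps.
File: 79.732 Mbps × 3000 s = 239196.0 Mb.
At 3 Mbps: 239196.0 / 3 = 79732.0 s ≈ 22.1 hours.

22.15 hours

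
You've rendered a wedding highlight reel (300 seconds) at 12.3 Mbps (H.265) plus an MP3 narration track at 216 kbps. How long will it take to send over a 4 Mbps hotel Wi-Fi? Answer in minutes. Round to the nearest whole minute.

16 minutes

Audio: 216 kbps = 0.216 Mbps.
Total bitrate: 12.516 Mbps.
File: 12.516 Mbps × 300 s = 3754.8 Mb.
At 4 Mbps: 3754.8 / 4 = 938.7 s ≈ 15.6 minutes.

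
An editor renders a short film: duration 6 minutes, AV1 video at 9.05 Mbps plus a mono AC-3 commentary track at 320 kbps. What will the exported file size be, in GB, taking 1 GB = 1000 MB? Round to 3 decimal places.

6 min = 360 s
Audio: 320 kbps = 0.320 Mbps.
Total bitrate: 9.05 + 0.320 = 9.370 Mbps.
Stream data: 9.370 Mbps × 360 s = 3373.2 Mb.
3,373 Mb ÷ 8 = 421.6 MB → 0.4217 GB.

0.422 GB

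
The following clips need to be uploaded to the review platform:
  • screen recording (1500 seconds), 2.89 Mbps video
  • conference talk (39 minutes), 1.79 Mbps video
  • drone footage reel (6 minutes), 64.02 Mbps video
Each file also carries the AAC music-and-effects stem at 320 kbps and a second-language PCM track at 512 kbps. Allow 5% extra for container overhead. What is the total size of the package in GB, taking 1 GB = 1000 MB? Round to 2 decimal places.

Audio total: 320 + 512 = 832 kbps = 0.832 Mbps.
screen recording: 3.722 Mbps × 1500 s × 1.05 = 5862.1 Mb
conference talk: 2.622 Mbps × 2340 s × 1.05 = 6442.3 Mb
drone footage reel: 64.852 Mbps × 360 s × 1.05 = 24514.1 Mb
Total: 36818.5 Mb = 4602.3 MB.
= 4.602 GB.

4.60 GB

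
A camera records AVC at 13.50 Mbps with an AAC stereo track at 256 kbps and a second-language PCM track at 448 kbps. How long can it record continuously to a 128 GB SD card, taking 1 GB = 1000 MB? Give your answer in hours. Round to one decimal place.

20.0 hours

Audio total: 256 + 448 = 704 kbps = 0.704 Mbps.
Total bitrate: 13.50 + 0.704 = 14.204 Mbps.
Capacity: 128 GB = 1,024,000 Mb.
Recording time: 1,024,000 / 14.204 = 72,092 s ≈ 20.0 hours.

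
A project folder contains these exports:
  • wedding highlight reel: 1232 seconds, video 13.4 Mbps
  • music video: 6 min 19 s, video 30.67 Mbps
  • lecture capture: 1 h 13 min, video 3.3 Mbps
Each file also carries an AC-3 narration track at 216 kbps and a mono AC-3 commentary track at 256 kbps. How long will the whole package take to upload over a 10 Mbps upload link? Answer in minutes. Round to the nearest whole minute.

76 minutes

Audio total: 216 + 256 = 472 kbps = 0.472 Mbps.
wedding highlight reel: 13.872 Mbps × 1232 s = 17090.3 Mb
music video: 31.142 Mbps × 379 s = 11802.8 Mb
lecture capture: 3.772 Mbps × 4380 s = 16521.4 Mb
Total: 45414.5 Mb = 5676.8 MB.
At 10 Mbps: 45414.5 / 10 = 4541 s ≈ 75.7 minutes.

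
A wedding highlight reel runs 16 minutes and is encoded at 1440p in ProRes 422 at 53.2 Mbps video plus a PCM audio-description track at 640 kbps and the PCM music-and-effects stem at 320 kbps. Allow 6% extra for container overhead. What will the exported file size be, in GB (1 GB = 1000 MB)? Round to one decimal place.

6.9 GB

16 min = 960 s
Audio total: 640 + 320 = 960 kbps = 0.960 Mbps.
Total bitrate: 53.2 + 0.960 = 54.160 Mbps.
Stream data: 54.160 Mbps × 960 s = 51993.6 Mb.
With 6% container overhead: ×1.06.
55,113 Mb ÷ 8 = 6,889 MB → 6.889 GB.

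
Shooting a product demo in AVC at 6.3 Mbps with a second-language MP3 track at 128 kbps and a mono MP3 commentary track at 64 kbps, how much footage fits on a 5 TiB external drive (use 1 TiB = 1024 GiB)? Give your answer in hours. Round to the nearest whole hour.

Audio total: 128 + 64 = 192 kbps = 0.192 Mbps.
Total bitrate: 6.3 + 0.192 = 6.492 Mbps.
Capacity: 5 TiB = 43,980,465 Mb.
Recording time: 43,980,465 / 6.492 = 6,774,563 s ≈ 1,882 hours.

1882 hours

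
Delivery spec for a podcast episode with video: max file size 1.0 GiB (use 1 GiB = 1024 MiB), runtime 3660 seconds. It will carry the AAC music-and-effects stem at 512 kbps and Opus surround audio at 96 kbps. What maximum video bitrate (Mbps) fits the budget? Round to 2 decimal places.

1.74 Mbps

Budget: 1.0 GiB = 8589.9 Mb.
Total bitrate budget: 8589.9 Mb / 3660 s = 2.347 Mbps.
Audio total: 512 + 96 = 608 kbps = 0.608 Mbps.
Video: 2.347 − 0.608 = 1.739 Mbps.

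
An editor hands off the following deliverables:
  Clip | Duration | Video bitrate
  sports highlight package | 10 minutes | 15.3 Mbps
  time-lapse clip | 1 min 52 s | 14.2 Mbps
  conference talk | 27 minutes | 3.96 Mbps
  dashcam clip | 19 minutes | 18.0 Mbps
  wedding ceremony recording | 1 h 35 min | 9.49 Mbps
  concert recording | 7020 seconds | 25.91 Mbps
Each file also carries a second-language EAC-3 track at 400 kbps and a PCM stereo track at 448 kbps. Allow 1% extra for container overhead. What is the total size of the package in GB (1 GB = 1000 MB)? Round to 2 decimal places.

36.29 GB

Audio total: 400 + 448 = 848 kbps = 0.848 Mbps.
sports highlight package: 16.148 Mbps × 600 s × 1.01 = 9785.7 Mb
time-lapse clip: 15.048 Mbps × 112 s × 1.01 = 1702.2 Mb
conference talk: 4.808 Mbps × 1620 s × 1.01 = 7866.8 Mb
dashcam clip: 18.848 Mbps × 1140 s × 1.01 = 21701.6 Mb
wedding ceremony recording: 10.338 Mbps × 5700 s × 1.01 = 59515.9 Mb
concert recording: 26.758 Mbps × 7020 s × 1.01 = 189719.6 Mb
Total: 290291.8 Mb = 36286.5 MB.
= 36.29 GB.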